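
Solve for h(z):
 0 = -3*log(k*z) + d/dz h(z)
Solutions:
 h(z) = C1 + 3*z*log(k*z) - 3*z


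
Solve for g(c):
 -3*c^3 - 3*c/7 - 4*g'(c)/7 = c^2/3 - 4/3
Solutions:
 g(c) = C1 - 21*c^4/16 - 7*c^3/36 - 3*c^2/8 + 7*c/3


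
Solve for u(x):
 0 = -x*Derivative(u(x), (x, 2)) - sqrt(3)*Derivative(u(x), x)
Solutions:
 u(x) = C1 + C2*x^(1 - sqrt(3))


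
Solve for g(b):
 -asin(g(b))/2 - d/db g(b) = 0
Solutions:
 Integral(1/asin(_y), (_y, g(b))) = C1 - b/2


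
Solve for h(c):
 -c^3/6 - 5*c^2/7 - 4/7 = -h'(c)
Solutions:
 h(c) = C1 + c^4/24 + 5*c^3/21 + 4*c/7


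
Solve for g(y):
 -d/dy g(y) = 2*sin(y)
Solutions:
 g(y) = C1 + 2*cos(y)


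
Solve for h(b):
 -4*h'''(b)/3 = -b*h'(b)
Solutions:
 h(b) = C1 + Integral(C2*airyai(6^(1/3)*b/2) + C3*airybi(6^(1/3)*b/2), b)


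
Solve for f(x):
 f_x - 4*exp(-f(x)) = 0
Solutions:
 f(x) = log(C1 + 4*x)


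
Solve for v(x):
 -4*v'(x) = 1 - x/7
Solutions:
 v(x) = C1 + x^2/56 - x/4


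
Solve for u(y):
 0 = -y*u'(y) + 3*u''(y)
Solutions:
 u(y) = C1 + C2*erfi(sqrt(6)*y/6)


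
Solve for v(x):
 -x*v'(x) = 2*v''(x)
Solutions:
 v(x) = C1 + C2*erf(x/2)


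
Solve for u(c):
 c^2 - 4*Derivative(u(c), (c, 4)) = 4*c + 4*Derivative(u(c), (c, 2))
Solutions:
 u(c) = C1 + C2*c + C3*sin(c) + C4*cos(c) + c^4/48 - c^3/6 - c^2/4


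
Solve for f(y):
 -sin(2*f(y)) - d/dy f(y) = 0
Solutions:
 f(y) = pi - acos((-C1 - exp(4*y))/(C1 - exp(4*y)))/2
 f(y) = acos((-C1 - exp(4*y))/(C1 - exp(4*y)))/2


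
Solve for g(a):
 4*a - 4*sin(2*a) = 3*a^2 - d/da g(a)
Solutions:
 g(a) = C1 + a^3 - 2*a^2 - 2*cos(2*a)


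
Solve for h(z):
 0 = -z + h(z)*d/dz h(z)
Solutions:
 h(z) = -sqrt(C1 + z^2)
 h(z) = sqrt(C1 + z^2)


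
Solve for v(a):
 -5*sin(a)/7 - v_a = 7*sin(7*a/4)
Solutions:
 v(a) = C1 + 5*cos(a)/7 + 4*cos(7*a/4)


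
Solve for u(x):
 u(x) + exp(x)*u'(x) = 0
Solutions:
 u(x) = C1*exp(exp(-x))


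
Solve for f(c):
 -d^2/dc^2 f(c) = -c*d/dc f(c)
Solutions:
 f(c) = C1 + C2*erfi(sqrt(2)*c/2)


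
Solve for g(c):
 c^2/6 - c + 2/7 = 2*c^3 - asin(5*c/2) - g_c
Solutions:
 g(c) = C1 + c^4/2 - c^3/18 + c^2/2 - c*asin(5*c/2) - 2*c/7 - sqrt(4 - 25*c^2)/5


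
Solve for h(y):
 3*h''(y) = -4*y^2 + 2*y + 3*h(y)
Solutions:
 h(y) = C1*exp(-y) + C2*exp(y) + 4*y^2/3 - 2*y/3 + 8/3


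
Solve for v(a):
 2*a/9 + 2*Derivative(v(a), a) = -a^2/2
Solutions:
 v(a) = C1 - a^3/12 - a^2/18


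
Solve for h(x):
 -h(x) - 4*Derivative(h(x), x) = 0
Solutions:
 h(x) = C1*exp(-x/4)


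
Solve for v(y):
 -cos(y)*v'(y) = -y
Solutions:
 v(y) = C1 + Integral(y/cos(y), y)


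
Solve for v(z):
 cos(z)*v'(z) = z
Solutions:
 v(z) = C1 + Integral(z/cos(z), z)


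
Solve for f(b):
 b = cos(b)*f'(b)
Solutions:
 f(b) = C1 + Integral(b/cos(b), b)


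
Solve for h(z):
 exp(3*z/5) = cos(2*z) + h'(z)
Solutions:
 h(z) = C1 + 5*exp(3*z/5)/3 - sin(2*z)/2


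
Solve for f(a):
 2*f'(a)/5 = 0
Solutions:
 f(a) = C1


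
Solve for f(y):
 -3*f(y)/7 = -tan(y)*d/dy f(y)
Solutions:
 f(y) = C1*sin(y)^(3/7)


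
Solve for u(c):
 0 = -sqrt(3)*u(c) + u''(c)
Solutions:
 u(c) = C1*exp(-3^(1/4)*c) + C2*exp(3^(1/4)*c)


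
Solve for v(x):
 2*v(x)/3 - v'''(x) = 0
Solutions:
 v(x) = C3*exp(2^(1/3)*3^(2/3)*x/3) + (C1*sin(2^(1/3)*3^(1/6)*x/2) + C2*cos(2^(1/3)*3^(1/6)*x/2))*exp(-2^(1/3)*3^(2/3)*x/6)


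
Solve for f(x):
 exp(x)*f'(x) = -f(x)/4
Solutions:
 f(x) = C1*exp(exp(-x)/4)


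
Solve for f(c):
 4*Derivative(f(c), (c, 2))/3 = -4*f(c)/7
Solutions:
 f(c) = C1*sin(sqrt(21)*c/7) + C2*cos(sqrt(21)*c/7)


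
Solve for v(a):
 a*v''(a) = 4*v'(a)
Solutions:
 v(a) = C1 + C2*a^5


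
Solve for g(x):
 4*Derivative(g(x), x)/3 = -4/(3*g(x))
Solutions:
 g(x) = -sqrt(C1 - 2*x)
 g(x) = sqrt(C1 - 2*x)


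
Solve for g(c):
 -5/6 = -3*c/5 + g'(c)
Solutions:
 g(c) = C1 + 3*c^2/10 - 5*c/6


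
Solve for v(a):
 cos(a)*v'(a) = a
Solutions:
 v(a) = C1 + Integral(a/cos(a), a)


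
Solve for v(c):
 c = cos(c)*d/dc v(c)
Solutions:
 v(c) = C1 + Integral(c/cos(c), c)


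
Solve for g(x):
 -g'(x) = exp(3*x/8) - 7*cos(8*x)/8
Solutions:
 g(x) = C1 - 8*exp(3*x/8)/3 + 7*sin(8*x)/64


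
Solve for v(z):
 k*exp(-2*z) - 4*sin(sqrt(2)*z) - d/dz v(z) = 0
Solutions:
 v(z) = C1 - k*exp(-2*z)/2 + 2*sqrt(2)*cos(sqrt(2)*z)


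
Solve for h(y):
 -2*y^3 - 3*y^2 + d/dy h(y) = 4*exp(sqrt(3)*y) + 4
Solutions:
 h(y) = C1 + y^4/2 + y^3 + 4*y + 4*sqrt(3)*exp(sqrt(3)*y)/3


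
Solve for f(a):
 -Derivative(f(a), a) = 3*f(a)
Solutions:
 f(a) = C1*exp(-3*a)


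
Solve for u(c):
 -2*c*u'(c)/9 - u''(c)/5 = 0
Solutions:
 u(c) = C1 + C2*erf(sqrt(5)*c/3)


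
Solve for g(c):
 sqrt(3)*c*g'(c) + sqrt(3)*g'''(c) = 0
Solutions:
 g(c) = C1 + Integral(C2*airyai(-c) + C3*airybi(-c), c)


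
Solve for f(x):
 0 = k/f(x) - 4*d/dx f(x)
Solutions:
 f(x) = -sqrt(C1 + 2*k*x)/2
 f(x) = sqrt(C1 + 2*k*x)/2


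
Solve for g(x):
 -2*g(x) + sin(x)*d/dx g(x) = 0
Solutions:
 g(x) = C1*(cos(x) - 1)/(cos(x) + 1)


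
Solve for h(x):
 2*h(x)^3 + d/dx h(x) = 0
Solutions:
 h(x) = -sqrt(2)*sqrt(-1/(C1 - 2*x))/2
 h(x) = sqrt(2)*sqrt(-1/(C1 - 2*x))/2


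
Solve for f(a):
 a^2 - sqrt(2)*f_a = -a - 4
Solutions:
 f(a) = C1 + sqrt(2)*a^3/6 + sqrt(2)*a^2/4 + 2*sqrt(2)*a


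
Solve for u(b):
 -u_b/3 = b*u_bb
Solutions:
 u(b) = C1 + C2*b^(2/3)


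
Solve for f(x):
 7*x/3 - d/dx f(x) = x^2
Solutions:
 f(x) = C1 - x^3/3 + 7*x^2/6


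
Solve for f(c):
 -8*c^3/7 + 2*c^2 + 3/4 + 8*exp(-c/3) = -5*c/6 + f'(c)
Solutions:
 f(c) = C1 - 2*c^4/7 + 2*c^3/3 + 5*c^2/12 + 3*c/4 - 24*exp(-c/3)


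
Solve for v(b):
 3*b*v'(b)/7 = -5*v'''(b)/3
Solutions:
 v(b) = C1 + Integral(C2*airyai(-105^(2/3)*b/35) + C3*airybi(-105^(2/3)*b/35), b)


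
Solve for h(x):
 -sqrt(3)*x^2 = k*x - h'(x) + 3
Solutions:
 h(x) = C1 + k*x^2/2 + sqrt(3)*x^3/3 + 3*x


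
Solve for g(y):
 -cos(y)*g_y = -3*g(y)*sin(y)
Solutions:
 g(y) = C1/cos(y)^3


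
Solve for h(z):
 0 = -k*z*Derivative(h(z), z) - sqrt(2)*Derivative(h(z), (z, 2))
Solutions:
 h(z) = Piecewise((-2^(3/4)*sqrt(pi)*C1*erf(2^(1/4)*sqrt(k)*z/2)/(2*sqrt(k)) - C2, (k > 0) | (k < 0)), (-C1*z - C2, True))


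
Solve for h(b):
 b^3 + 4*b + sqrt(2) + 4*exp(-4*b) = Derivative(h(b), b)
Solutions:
 h(b) = C1 + b^4/4 + 2*b^2 + sqrt(2)*b - exp(-4*b)


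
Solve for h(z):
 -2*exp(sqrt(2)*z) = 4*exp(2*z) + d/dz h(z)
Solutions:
 h(z) = C1 - 2*exp(2*z) - sqrt(2)*exp(sqrt(2)*z)


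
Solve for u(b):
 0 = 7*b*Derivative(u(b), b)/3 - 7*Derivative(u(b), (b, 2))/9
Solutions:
 u(b) = C1 + C2*erfi(sqrt(6)*b/2)


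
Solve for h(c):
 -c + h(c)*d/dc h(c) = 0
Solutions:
 h(c) = -sqrt(C1 + c^2)
 h(c) = sqrt(C1 + c^2)


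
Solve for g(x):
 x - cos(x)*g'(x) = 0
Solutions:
 g(x) = C1 + Integral(x/cos(x), x)


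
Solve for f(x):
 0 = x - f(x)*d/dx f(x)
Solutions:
 f(x) = -sqrt(C1 + x^2)
 f(x) = sqrt(C1 + x^2)


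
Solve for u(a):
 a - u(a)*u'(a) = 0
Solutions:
 u(a) = -sqrt(C1 + a^2)
 u(a) = sqrt(C1 + a^2)


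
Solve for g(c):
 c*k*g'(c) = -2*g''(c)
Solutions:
 g(c) = Piecewise((-sqrt(pi)*C1*erf(c*sqrt(k)/2)/sqrt(k) - C2, (k > 0) | (k < 0)), (-C1*c - C2, True))


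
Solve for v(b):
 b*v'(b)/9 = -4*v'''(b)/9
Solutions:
 v(b) = C1 + Integral(C2*airyai(-2^(1/3)*b/2) + C3*airybi(-2^(1/3)*b/2), b)


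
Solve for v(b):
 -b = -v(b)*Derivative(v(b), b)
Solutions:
 v(b) = -sqrt(C1 + b^2)
 v(b) = sqrt(C1 + b^2)


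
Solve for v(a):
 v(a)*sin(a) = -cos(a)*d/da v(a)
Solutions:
 v(a) = C1*cos(a)


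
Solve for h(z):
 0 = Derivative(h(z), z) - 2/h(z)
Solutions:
 h(z) = -sqrt(C1 + 4*z)
 h(z) = sqrt(C1 + 4*z)


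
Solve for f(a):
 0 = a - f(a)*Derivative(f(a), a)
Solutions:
 f(a) = -sqrt(C1 + a^2)
 f(a) = sqrt(C1 + a^2)


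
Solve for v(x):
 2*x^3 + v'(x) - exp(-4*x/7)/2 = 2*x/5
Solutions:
 v(x) = C1 - x^4/2 + x^2/5 - 7*exp(-4*x/7)/8


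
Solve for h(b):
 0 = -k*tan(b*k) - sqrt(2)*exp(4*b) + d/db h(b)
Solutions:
 h(b) = C1 + k*Piecewise((-log(cos(b*k))/k, Ne(k, 0)), (0, True)) + sqrt(2)*exp(4*b)/4


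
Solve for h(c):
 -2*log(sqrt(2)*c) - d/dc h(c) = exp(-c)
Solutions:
 h(c) = C1 - 2*c*log(c) + c*(2 - log(2)) + exp(-c)


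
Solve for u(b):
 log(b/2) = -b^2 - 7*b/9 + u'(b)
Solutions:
 u(b) = C1 + b^3/3 + 7*b^2/18 + b*log(b) - b - b*log(2)


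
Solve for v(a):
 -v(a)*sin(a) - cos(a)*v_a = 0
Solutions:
 v(a) = C1*cos(a)


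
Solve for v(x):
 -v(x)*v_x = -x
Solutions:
 v(x) = -sqrt(C1 + x^2)
 v(x) = sqrt(C1 + x^2)


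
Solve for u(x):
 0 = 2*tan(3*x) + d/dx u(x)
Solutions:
 u(x) = C1 + 2*log(cos(3*x))/3


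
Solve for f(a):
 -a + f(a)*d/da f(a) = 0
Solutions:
 f(a) = -sqrt(C1 + a^2)
 f(a) = sqrt(C1 + a^2)


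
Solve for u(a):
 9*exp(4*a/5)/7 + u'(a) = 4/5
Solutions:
 u(a) = C1 + 4*a/5 - 45*exp(4*a/5)/28


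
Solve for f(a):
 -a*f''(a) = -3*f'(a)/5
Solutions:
 f(a) = C1 + C2*a^(8/5)


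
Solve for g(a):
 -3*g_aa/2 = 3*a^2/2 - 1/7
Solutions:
 g(a) = C1 + C2*a - a^4/12 + a^2/21


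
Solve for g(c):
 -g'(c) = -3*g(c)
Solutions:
 g(c) = C1*exp(3*c)


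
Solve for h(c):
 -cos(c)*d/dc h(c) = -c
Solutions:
 h(c) = C1 + Integral(c/cos(c), c)


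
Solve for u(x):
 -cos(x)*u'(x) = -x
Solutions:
 u(x) = C1 + Integral(x/cos(x), x)


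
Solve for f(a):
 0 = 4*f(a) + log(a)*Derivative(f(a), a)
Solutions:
 f(a) = C1*exp(-4*li(a))


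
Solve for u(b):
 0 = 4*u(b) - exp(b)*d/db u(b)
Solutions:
 u(b) = C1*exp(-4*exp(-b))


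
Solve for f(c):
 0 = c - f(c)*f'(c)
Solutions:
 f(c) = -sqrt(C1 + c^2)
 f(c) = sqrt(C1 + c^2)


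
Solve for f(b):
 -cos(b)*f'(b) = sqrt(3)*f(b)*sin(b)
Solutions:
 f(b) = C1*cos(b)^(sqrt(3))


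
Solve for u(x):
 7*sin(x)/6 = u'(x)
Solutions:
 u(x) = C1 - 7*cos(x)/6


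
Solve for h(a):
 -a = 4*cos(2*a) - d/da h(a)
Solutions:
 h(a) = C1 + a^2/2 + 2*sin(2*a)


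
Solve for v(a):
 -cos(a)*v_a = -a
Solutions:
 v(a) = C1 + Integral(a/cos(a), a)


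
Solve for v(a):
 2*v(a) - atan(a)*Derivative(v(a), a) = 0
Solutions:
 v(a) = C1*exp(2*Integral(1/atan(a), a))


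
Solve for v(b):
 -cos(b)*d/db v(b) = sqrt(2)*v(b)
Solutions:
 v(b) = C1*(sin(b) - 1)^(sqrt(2)/2)/(sin(b) + 1)^(sqrt(2)/2)


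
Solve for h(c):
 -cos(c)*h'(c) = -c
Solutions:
 h(c) = C1 + Integral(c/cos(c), c)


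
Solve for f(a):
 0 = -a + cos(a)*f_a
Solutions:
 f(a) = C1 + Integral(a/cos(a), a)


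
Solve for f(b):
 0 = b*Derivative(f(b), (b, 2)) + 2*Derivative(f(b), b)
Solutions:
 f(b) = C1 + C2/b


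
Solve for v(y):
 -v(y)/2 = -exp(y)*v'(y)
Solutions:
 v(y) = C1*exp(-exp(-y)/2)


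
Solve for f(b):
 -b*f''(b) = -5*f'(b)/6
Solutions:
 f(b) = C1 + C2*b^(11/6)


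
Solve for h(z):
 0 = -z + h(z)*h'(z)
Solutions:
 h(z) = -sqrt(C1 + z^2)
 h(z) = sqrt(C1 + z^2)


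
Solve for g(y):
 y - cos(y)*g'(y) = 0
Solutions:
 g(y) = C1 + Integral(y/cos(y), y)


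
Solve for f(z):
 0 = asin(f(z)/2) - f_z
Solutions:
 Integral(1/asin(_y/2), (_y, f(z))) = C1 + z


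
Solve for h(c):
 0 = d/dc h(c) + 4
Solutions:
 h(c) = C1 - 4*c


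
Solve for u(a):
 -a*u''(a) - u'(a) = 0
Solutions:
 u(a) = C1 + C2*log(a)


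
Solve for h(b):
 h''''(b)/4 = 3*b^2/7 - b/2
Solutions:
 h(b) = C1 + C2*b + C3*b^2 + C4*b^3 + b^6/210 - b^5/60


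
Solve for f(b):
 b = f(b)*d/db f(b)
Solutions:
 f(b) = -sqrt(C1 + b^2)
 f(b) = sqrt(C1 + b^2)


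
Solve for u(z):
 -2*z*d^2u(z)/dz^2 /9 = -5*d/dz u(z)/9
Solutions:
 u(z) = C1 + C2*z^(7/2)


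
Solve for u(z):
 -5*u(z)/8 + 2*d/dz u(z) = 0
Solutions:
 u(z) = C1*exp(5*z/16)


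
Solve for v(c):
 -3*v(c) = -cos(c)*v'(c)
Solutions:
 v(c) = C1*(sin(c) + 1)^(3/2)/(sin(c) - 1)^(3/2)


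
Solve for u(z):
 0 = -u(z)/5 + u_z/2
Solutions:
 u(z) = C1*exp(2*z/5)


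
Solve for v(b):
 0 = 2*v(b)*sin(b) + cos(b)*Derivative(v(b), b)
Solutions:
 v(b) = C1*cos(b)^2


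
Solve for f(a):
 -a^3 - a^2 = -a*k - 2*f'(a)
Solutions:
 f(a) = C1 + a^4/8 + a^3/6 - a^2*k/4


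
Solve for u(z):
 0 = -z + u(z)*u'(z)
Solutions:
 u(z) = -sqrt(C1 + z^2)
 u(z) = sqrt(C1 + z^2)


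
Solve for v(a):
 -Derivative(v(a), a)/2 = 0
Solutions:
 v(a) = C1


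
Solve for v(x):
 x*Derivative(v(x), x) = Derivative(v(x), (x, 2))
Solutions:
 v(x) = C1 + C2*erfi(sqrt(2)*x/2)


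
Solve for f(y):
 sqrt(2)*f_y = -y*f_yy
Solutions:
 f(y) = C1 + C2*y^(1 - sqrt(2))


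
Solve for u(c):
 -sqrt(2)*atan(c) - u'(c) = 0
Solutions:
 u(c) = C1 - sqrt(2)*(c*atan(c) - log(c^2 + 1)/2)


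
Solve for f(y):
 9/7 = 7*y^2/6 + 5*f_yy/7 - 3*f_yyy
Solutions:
 f(y) = C1 + C2*y + C3*exp(5*y/21) - 49*y^4/360 - 343*y^3/150 - 3489*y^2/125


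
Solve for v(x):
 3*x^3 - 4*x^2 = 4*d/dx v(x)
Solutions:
 v(x) = C1 + 3*x^4/16 - x^3/3


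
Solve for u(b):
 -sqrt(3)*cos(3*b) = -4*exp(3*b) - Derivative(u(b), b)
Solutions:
 u(b) = C1 - 4*exp(3*b)/3 + sqrt(3)*sin(3*b)/3


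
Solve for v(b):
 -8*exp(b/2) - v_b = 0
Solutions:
 v(b) = C1 - 16*exp(b/2)


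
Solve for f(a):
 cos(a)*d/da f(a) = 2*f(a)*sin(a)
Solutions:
 f(a) = C1/cos(a)^2


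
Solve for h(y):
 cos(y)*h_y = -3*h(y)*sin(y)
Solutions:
 h(y) = C1*cos(y)^3


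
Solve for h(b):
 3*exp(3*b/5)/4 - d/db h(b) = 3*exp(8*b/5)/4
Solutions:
 h(b) = C1 - 15*exp(8*b/5)/32 + 5*exp(3*b/5)/4


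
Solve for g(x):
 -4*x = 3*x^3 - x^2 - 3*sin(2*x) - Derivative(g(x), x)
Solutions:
 g(x) = C1 + 3*x^4/4 - x^3/3 + 2*x^2 + 3*cos(2*x)/2


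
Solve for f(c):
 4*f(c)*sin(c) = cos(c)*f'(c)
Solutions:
 f(c) = C1/cos(c)^4


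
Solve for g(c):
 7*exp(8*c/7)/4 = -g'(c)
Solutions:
 g(c) = C1 - 49*exp(8*c/7)/32


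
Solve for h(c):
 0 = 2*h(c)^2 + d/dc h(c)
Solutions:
 h(c) = 1/(C1 + 2*c)


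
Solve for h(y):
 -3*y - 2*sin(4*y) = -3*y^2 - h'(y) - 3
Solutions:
 h(y) = C1 - y^3 + 3*y^2/2 - 3*y - cos(4*y)/2


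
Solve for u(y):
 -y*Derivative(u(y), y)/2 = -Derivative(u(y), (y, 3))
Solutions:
 u(y) = C1 + Integral(C2*airyai(2^(2/3)*y/2) + C3*airybi(2^(2/3)*y/2), y)


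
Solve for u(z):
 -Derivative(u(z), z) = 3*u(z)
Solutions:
 u(z) = C1*exp(-3*z)


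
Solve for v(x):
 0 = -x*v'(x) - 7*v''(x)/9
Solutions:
 v(x) = C1 + C2*erf(3*sqrt(14)*x/14)


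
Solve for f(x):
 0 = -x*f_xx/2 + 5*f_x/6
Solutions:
 f(x) = C1 + C2*x^(8/3)


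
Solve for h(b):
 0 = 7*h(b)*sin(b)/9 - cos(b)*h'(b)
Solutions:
 h(b) = C1/cos(b)^(7/9)


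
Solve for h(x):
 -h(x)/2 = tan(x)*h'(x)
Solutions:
 h(x) = C1/sqrt(sin(x))


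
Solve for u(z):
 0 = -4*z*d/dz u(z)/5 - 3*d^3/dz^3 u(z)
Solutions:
 u(z) = C1 + Integral(C2*airyai(-30^(2/3)*z/15) + C3*airybi(-30^(2/3)*z/15), z)


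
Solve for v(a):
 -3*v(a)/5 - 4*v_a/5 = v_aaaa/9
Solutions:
 v(a) = (C1/sqrt(exp(5^(2/3)*sqrt(6)*a*sqrt(-5^(1/3) - 1 + 2*sqrt(6)/sqrt(1 + 5^(1/3)))/5)) + C2*sqrt(exp(5^(2/3)*sqrt(6)*a*sqrt(-5^(1/3) - 1 + 2*sqrt(6)/sqrt(1 + 5^(1/3)))/5)))*exp(-5^(2/3)*sqrt(6)*a*sqrt(1 + 5^(1/3))/10) + (C3*sin(5^(2/3)*sqrt(6)*a*sqrt(1 + 5^(1/3) + 2*sqrt(6)/sqrt(1 + 5^(1/3)))/10) + C4*cos(5^(2/3)*sqrt(6)*a*sqrt(1 + 5^(1/3) + 2*sqrt(6)/sqrt(1 + 5^(1/3)))/10))*exp(5^(2/3)*sqrt(6)*a*sqrt(1 + 5^(1/3))/10)


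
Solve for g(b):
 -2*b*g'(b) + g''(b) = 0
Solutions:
 g(b) = C1 + C2*erfi(b)


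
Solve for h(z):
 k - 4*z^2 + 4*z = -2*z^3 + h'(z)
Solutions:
 h(z) = C1 + k*z + z^4/2 - 4*z^3/3 + 2*z^2


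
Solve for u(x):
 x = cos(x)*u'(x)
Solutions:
 u(x) = C1 + Integral(x/cos(x), x)


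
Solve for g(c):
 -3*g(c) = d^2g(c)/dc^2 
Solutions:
 g(c) = C1*sin(sqrt(3)*c) + C2*cos(sqrt(3)*c)


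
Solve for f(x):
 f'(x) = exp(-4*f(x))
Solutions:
 f(x) = log(-I*(C1 + 4*x)^(1/4))
 f(x) = log(I*(C1 + 4*x)^(1/4))
 f(x) = log(-(C1 + 4*x)^(1/4))
 f(x) = log(C1 + 4*x)/4


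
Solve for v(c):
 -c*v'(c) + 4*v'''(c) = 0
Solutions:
 v(c) = C1 + Integral(C2*airyai(2^(1/3)*c/2) + C3*airybi(2^(1/3)*c/2), c)


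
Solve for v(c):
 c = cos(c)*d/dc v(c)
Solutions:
 v(c) = C1 + Integral(c/cos(c), c)


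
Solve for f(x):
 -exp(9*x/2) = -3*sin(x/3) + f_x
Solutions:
 f(x) = C1 - 2*exp(9*x/2)/9 - 9*cos(x/3)


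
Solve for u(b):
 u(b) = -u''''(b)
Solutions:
 u(b) = (C1*sin(sqrt(2)*b/2) + C2*cos(sqrt(2)*b/2))*exp(-sqrt(2)*b/2) + (C3*sin(sqrt(2)*b/2) + C4*cos(sqrt(2)*b/2))*exp(sqrt(2)*b/2)


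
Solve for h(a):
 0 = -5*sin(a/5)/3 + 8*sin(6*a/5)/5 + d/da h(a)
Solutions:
 h(a) = C1 - 25*cos(a/5)/3 + 4*cos(6*a/5)/3


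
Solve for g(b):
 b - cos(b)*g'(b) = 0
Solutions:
 g(b) = C1 + Integral(b/cos(b), b)


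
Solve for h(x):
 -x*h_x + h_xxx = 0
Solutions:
 h(x) = C1 + Integral(C2*airyai(x) + C3*airybi(x), x)


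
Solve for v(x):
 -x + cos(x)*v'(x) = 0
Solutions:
 v(x) = C1 + Integral(x/cos(x), x)


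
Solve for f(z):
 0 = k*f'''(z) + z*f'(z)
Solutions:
 f(z) = C1 + Integral(C2*airyai(z*(-1/k)^(1/3)) + C3*airybi(z*(-1/k)^(1/3)), z)


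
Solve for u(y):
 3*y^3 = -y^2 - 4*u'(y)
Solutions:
 u(y) = C1 - 3*y^4/16 - y^3/12


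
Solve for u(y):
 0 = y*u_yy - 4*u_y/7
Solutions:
 u(y) = C1 + C2*y^(11/7)


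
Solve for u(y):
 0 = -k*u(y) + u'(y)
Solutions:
 u(y) = C1*exp(k*y)


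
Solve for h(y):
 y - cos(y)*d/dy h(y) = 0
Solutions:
 h(y) = C1 + Integral(y/cos(y), y)


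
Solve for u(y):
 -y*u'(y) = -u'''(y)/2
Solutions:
 u(y) = C1 + Integral(C2*airyai(2^(1/3)*y) + C3*airybi(2^(1/3)*y), y)


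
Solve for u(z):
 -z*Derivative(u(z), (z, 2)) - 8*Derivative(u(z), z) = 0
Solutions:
 u(z) = C1 + C2/z^7


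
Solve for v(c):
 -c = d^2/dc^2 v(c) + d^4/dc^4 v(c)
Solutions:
 v(c) = C1 + C2*c + C3*sin(c) + C4*cos(c) - c^3/6


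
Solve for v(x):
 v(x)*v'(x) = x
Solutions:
 v(x) = -sqrt(C1 + x^2)
 v(x) = sqrt(C1 + x^2)


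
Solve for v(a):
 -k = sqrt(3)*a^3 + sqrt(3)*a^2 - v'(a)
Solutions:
 v(a) = C1 + sqrt(3)*a^4/4 + sqrt(3)*a^3/3 + a*k


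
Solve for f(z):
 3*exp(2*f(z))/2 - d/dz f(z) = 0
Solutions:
 f(z) = log(-sqrt(-1/(C1 + 3*z)))
 f(z) = log(-1/(C1 + 3*z))/2


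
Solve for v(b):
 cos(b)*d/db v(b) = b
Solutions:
 v(b) = C1 + Integral(b/cos(b), b)


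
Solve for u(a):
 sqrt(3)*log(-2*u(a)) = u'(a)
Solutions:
 -sqrt(3)*Integral(1/(log(-_y) + log(2)), (_y, u(a)))/3 = C1 - a


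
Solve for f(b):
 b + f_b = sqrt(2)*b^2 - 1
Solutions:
 f(b) = C1 + sqrt(2)*b^3/3 - b^2/2 - b


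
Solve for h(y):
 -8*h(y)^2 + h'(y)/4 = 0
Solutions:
 h(y) = -1/(C1 + 32*y)


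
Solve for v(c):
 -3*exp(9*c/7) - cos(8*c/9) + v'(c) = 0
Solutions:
 v(c) = C1 + 7*exp(9*c/7)/3 + 9*sin(8*c/9)/8


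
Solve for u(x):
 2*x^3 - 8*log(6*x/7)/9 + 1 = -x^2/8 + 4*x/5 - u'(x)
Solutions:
 u(x) = C1 - x^4/2 - x^3/24 + 2*x^2/5 + 8*x*log(x)/9 - 17*x/9 - 8*x*log(7)/9 + 8*x*log(6)/9


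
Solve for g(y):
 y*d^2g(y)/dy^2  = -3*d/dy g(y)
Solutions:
 g(y) = C1 + C2/y^2


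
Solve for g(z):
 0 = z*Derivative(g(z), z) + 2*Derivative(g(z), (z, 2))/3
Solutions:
 g(z) = C1 + C2*erf(sqrt(3)*z/2)


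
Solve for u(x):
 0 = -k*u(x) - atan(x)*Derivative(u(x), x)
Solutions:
 u(x) = C1*exp(-k*Integral(1/atan(x), x))


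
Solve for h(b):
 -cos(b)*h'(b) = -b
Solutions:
 h(b) = C1 + Integral(b/cos(b), b)


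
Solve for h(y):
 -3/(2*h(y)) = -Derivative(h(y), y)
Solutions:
 h(y) = -sqrt(C1 + 3*y)
 h(y) = sqrt(C1 + 3*y)


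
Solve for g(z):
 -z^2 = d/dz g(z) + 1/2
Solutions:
 g(z) = C1 - z^3/3 - z/2


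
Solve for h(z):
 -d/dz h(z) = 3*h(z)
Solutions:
 h(z) = C1*exp(-3*z)


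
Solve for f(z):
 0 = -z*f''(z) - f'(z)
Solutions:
 f(z) = C1 + C2*log(z)


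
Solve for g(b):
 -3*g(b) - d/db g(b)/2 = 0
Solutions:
 g(b) = C1*exp(-6*b)


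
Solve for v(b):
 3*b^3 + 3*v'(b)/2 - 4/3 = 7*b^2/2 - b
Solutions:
 v(b) = C1 - b^4/2 + 7*b^3/9 - b^2/3 + 8*b/9


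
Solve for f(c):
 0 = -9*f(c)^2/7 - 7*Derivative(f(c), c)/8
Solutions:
 f(c) = 49/(C1 + 72*c)


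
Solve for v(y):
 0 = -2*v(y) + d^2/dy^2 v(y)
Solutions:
 v(y) = C1*exp(-sqrt(2)*y) + C2*exp(sqrt(2)*y)


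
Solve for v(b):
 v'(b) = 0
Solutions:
 v(b) = C1


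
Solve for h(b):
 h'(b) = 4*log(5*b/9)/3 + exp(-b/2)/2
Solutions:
 h(b) = C1 + 4*b*log(b)/3 + 4*b*(-2*log(3) - 1 + log(5))/3 - exp(-b/2)


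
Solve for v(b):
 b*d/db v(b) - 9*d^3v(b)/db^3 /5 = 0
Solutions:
 v(b) = C1 + Integral(C2*airyai(15^(1/3)*b/3) + C3*airybi(15^(1/3)*b/3), b)


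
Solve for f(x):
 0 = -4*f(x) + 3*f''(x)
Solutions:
 f(x) = C1*exp(-2*sqrt(3)*x/3) + C2*exp(2*sqrt(3)*x/3)


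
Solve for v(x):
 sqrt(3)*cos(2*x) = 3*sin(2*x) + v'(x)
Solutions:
 v(x) = C1 + sqrt(3)*sin(2*x + pi/3)


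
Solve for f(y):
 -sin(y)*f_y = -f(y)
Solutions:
 f(y) = C1*sqrt(cos(y) - 1)/sqrt(cos(y) + 1)


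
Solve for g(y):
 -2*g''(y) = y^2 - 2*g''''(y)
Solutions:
 g(y) = C1 + C2*y + C3*exp(-y) + C4*exp(y) - y^4/24 - y^2/2


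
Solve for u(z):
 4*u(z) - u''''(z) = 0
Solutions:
 u(z) = C1*exp(-sqrt(2)*z) + C2*exp(sqrt(2)*z) + C3*sin(sqrt(2)*z) + C4*cos(sqrt(2)*z)


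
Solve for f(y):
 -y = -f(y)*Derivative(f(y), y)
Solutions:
 f(y) = -sqrt(C1 + y^2)
 f(y) = sqrt(C1 + y^2)


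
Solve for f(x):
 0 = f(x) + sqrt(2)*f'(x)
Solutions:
 f(x) = C1*exp(-sqrt(2)*x/2)


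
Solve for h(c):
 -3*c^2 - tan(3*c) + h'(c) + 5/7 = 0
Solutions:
 h(c) = C1 + c^3 - 5*c/7 - log(cos(3*c))/3


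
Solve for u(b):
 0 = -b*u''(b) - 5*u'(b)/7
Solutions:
 u(b) = C1 + C2*b^(2/7)


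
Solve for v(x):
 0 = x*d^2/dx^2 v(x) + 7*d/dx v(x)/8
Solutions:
 v(x) = C1 + C2*x^(1/8)


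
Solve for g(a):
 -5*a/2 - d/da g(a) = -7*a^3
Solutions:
 g(a) = C1 + 7*a^4/4 - 5*a^2/4


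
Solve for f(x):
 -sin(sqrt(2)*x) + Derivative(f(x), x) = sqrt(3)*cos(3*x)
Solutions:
 f(x) = C1 + sqrt(3)*sin(3*x)/3 - sqrt(2)*cos(sqrt(2)*x)/2


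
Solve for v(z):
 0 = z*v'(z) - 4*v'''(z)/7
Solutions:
 v(z) = C1 + Integral(C2*airyai(14^(1/3)*z/2) + C3*airybi(14^(1/3)*z/2), z)


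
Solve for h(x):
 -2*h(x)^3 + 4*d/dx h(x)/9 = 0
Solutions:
 h(x) = -sqrt(-1/(C1 + 9*x))
 h(x) = sqrt(-1/(C1 + 9*x))


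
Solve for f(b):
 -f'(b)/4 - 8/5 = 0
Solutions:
 f(b) = C1 - 32*b/5


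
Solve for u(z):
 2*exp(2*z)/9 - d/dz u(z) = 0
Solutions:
 u(z) = C1 + exp(2*z)/9


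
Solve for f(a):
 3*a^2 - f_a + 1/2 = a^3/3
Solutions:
 f(a) = C1 - a^4/12 + a^3 + a/2


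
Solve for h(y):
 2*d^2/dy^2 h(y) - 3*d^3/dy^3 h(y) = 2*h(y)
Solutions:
 h(y) = C1*exp(y*(4/(9*sqrt(681) + 235)^(1/3) + 4 + (9*sqrt(681) + 235)^(1/3))/18)*sin(sqrt(3)*y*(-(9*sqrt(681) + 235)^(1/3) + 4/(9*sqrt(681) + 235)^(1/3))/18) + C2*exp(y*(4/(9*sqrt(681) + 235)^(1/3) + 4 + (9*sqrt(681) + 235)^(1/3))/18)*cos(sqrt(3)*y*(-(9*sqrt(681) + 235)^(1/3) + 4/(9*sqrt(681) + 235)^(1/3))/18) + C3*exp(y*(-(9*sqrt(681) + 235)^(1/3) - 4/(9*sqrt(681) + 235)^(1/3) + 2)/9)


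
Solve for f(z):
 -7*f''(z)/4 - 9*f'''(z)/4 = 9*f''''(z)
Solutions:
 f(z) = C1 + C2*z + (C3*sin(sqrt(103)*z/24) + C4*cos(sqrt(103)*z/24))*exp(-z/8)


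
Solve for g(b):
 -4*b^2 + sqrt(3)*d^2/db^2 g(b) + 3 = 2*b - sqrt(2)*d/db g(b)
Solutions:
 g(b) = C1 + C2*exp(-sqrt(6)*b/3) + 2*sqrt(2)*b^3/3 - 2*sqrt(3)*b^2 + sqrt(2)*b^2/2 - sqrt(3)*b + 9*sqrt(2)*b/2


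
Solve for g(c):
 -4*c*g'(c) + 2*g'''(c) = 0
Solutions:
 g(c) = C1 + Integral(C2*airyai(2^(1/3)*c) + C3*airybi(2^(1/3)*c), c)


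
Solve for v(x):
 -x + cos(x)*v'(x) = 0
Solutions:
 v(x) = C1 + Integral(x/cos(x), x)


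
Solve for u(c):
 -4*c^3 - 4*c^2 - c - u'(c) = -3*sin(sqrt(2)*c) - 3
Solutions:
 u(c) = C1 - c^4 - 4*c^3/3 - c^2/2 + 3*c - 3*sqrt(2)*cos(sqrt(2)*c)/2


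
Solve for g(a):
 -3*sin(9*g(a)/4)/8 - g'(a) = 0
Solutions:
 3*a/8 + 2*log(cos(9*g(a)/4) - 1)/9 - 2*log(cos(9*g(a)/4) + 1)/9 = C1


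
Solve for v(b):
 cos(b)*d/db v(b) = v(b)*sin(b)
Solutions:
 v(b) = C1/cos(b)


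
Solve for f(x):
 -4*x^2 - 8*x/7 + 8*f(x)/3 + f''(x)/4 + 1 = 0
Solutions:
 f(x) = C1*sin(4*sqrt(6)*x/3) + C2*cos(4*sqrt(6)*x/3) + 3*x^2/2 + 3*x/7 - 21/32


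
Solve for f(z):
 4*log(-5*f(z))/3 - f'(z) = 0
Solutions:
 -3*Integral(1/(log(-_y) + log(5)), (_y, f(z)))/4 = C1 - z


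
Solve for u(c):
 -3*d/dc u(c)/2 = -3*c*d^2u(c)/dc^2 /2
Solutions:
 u(c) = C1 + C2*c^2


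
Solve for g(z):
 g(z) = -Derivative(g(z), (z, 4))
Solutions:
 g(z) = (C1*sin(sqrt(2)*z/2) + C2*cos(sqrt(2)*z/2))*exp(-sqrt(2)*z/2) + (C3*sin(sqrt(2)*z/2) + C4*cos(sqrt(2)*z/2))*exp(sqrt(2)*z/2)


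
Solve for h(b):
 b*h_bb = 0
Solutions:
 h(b) = C1 + C2*b


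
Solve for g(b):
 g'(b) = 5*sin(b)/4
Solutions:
 g(b) = C1 - 5*cos(b)/4


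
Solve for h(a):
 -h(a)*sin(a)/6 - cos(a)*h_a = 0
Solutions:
 h(a) = C1*cos(a)^(1/6)


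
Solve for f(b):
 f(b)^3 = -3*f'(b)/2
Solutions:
 f(b) = -sqrt(6)*sqrt(-1/(C1 - 2*b))/2
 f(b) = sqrt(6)*sqrt(-1/(C1 - 2*b))/2


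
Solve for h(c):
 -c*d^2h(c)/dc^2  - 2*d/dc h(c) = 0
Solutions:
 h(c) = C1 + C2/c


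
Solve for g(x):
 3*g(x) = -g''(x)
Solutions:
 g(x) = C1*sin(sqrt(3)*x) + C2*cos(sqrt(3)*x)


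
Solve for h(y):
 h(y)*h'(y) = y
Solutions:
 h(y) = -sqrt(C1 + y^2)
 h(y) = sqrt(C1 + y^2)


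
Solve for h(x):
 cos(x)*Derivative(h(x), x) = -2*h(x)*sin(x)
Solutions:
 h(x) = C1*cos(x)^2


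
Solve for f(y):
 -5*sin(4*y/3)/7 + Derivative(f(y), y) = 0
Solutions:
 f(y) = C1 - 15*cos(4*y/3)/28


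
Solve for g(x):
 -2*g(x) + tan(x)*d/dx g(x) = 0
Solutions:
 g(x) = C1*sin(x)^2


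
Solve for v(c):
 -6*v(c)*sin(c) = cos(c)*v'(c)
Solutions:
 v(c) = C1*cos(c)^6


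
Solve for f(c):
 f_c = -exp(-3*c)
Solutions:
 f(c) = C1 + exp(-3*c)/3


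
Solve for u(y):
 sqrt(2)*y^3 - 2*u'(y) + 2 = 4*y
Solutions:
 u(y) = C1 + sqrt(2)*y^4/8 - y^2 + y


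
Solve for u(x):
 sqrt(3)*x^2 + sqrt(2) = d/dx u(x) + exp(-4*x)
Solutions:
 u(x) = C1 + sqrt(3)*x^3/3 + sqrt(2)*x + exp(-4*x)/4


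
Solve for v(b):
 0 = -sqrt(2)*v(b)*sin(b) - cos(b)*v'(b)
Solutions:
 v(b) = C1*cos(b)^(sqrt(2))


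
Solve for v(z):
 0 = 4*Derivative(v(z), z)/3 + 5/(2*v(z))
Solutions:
 v(z) = -sqrt(C1 - 15*z)/2
 v(z) = sqrt(C1 - 15*z)/2


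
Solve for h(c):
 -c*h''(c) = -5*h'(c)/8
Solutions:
 h(c) = C1 + C2*c^(13/8)


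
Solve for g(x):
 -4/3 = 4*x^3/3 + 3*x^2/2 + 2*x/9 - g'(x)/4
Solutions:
 g(x) = C1 + 4*x^4/3 + 2*x^3 + 4*x^2/9 + 16*x/3


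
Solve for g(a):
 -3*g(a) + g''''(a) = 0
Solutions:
 g(a) = C1*exp(-3^(1/4)*a) + C2*exp(3^(1/4)*a) + C3*sin(3^(1/4)*a) + C4*cos(3^(1/4)*a)


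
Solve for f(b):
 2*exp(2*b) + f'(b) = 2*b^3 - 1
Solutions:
 f(b) = C1 + b^4/2 - b - exp(2*b)


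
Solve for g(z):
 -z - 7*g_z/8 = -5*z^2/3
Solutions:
 g(z) = C1 + 40*z^3/63 - 4*z^2/7


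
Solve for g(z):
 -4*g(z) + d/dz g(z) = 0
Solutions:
 g(z) = C1*exp(4*z)


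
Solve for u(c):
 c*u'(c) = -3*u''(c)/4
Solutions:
 u(c) = C1 + C2*erf(sqrt(6)*c/3)


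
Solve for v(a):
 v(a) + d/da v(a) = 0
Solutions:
 v(a) = C1*exp(-a)


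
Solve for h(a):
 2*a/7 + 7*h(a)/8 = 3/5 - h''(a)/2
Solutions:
 h(a) = C1*sin(sqrt(7)*a/2) + C2*cos(sqrt(7)*a/2) - 16*a/49 + 24/35


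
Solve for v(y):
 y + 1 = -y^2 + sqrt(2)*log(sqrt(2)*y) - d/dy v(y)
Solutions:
 v(y) = C1 - y^3/3 - y^2/2 + sqrt(2)*y*log(y) - sqrt(2)*y - y + sqrt(2)*y*log(2)/2


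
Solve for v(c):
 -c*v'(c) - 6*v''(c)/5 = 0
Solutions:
 v(c) = C1 + C2*erf(sqrt(15)*c/6)


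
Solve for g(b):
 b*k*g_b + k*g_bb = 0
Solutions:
 g(b) = C1 + C2*erf(sqrt(2)*b/2)


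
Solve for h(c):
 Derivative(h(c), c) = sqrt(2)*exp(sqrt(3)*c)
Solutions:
 h(c) = C1 + sqrt(6)*exp(sqrt(3)*c)/3


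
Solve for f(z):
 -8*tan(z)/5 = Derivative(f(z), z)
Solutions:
 f(z) = C1 + 8*log(cos(z))/5


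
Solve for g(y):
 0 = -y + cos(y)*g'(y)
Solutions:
 g(y) = C1 + Integral(y/cos(y), y)


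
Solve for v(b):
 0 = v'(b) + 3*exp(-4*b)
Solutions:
 v(b) = C1 + 3*exp(-4*b)/4


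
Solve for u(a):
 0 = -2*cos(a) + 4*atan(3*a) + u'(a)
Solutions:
 u(a) = C1 - 4*a*atan(3*a) + 2*log(9*a^2 + 1)/3 + 2*sin(a)


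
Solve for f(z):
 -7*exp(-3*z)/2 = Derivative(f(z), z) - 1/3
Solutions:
 f(z) = C1 + z/3 + 7*exp(-3*z)/6


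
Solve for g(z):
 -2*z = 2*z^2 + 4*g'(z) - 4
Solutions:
 g(z) = C1 - z^3/6 - z^2/4 + z


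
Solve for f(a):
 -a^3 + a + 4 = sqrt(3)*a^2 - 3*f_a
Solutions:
 f(a) = C1 + a^4/12 + sqrt(3)*a^3/9 - a^2/6 - 4*a/3


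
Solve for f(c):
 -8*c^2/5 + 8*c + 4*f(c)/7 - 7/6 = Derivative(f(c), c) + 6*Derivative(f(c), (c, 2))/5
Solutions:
 f(c) = C1*exp(c*(-35 + sqrt(4585))/84) + C2*exp(-c*(35 + sqrt(4585))/84) + 14*c^2/5 - 21*c/5 + 3871/600


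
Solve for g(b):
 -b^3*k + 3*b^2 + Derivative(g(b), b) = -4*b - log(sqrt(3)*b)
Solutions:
 g(b) = C1 + b^4*k/4 - b^3 - 2*b^2 - b*log(b) - b*log(3)/2 + b


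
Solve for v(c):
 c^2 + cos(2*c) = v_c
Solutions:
 v(c) = C1 + c^3/3 + sin(2*c)/2


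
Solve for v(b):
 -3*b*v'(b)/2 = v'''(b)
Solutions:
 v(b) = C1 + Integral(C2*airyai(-2^(2/3)*3^(1/3)*b/2) + C3*airybi(-2^(2/3)*3^(1/3)*b/2), b)


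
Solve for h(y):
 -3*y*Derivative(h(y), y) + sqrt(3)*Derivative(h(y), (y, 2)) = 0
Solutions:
 h(y) = C1 + C2*erfi(sqrt(2)*3^(1/4)*y/2)


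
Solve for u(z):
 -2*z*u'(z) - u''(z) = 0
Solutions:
 u(z) = C1 + C2*erf(z)


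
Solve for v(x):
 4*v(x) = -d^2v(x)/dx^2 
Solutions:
 v(x) = C1*sin(2*x) + C2*cos(2*x)


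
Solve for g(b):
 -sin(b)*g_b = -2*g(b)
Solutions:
 g(b) = C1*(cos(b) - 1)/(cos(b) + 1)


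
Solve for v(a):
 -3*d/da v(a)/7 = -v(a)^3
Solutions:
 v(a) = -sqrt(6)*sqrt(-1/(C1 + 7*a))/2
 v(a) = sqrt(6)*sqrt(-1/(C1 + 7*a))/2


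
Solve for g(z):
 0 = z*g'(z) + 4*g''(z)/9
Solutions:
 g(z) = C1 + C2*erf(3*sqrt(2)*z/4)


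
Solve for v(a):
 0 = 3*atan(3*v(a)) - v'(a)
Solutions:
 Integral(1/atan(3*_y), (_y, v(a))) = C1 + 3*a


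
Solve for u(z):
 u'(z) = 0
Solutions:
 u(z) = C1


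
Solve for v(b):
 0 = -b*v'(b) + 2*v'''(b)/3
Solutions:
 v(b) = C1 + Integral(C2*airyai(2^(2/3)*3^(1/3)*b/2) + C3*airybi(2^(2/3)*3^(1/3)*b/2), b)


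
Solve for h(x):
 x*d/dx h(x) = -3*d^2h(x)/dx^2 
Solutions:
 h(x) = C1 + C2*erf(sqrt(6)*x/6)


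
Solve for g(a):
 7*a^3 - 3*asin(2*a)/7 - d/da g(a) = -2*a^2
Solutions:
 g(a) = C1 + 7*a^4/4 + 2*a^3/3 - 3*a*asin(2*a)/7 - 3*sqrt(1 - 4*a^2)/14


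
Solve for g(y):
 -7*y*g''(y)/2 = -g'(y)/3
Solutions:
 g(y) = C1 + C2*y^(23/21)


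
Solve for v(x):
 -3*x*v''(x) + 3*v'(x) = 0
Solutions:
 v(x) = C1 + C2*x^2


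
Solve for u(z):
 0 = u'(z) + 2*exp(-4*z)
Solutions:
 u(z) = C1 + exp(-4*z)/2


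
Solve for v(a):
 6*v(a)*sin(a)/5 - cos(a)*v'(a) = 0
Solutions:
 v(a) = C1/cos(a)^(6/5)


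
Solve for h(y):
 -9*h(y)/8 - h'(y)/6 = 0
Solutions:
 h(y) = C1*exp(-27*y/4)


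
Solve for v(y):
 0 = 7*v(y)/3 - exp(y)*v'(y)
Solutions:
 v(y) = C1*exp(-7*exp(-y)/3)


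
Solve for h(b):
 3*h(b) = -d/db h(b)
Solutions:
 h(b) = C1*exp(-3*b)


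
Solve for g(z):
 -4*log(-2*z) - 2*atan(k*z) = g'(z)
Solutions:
 g(z) = C1 - 4*z*log(-z) - 4*z*log(2) + 4*z - 2*Piecewise((z*atan(k*z) - log(k^2*z^2 + 1)/(2*k), Ne(k, 0)), (0, True))


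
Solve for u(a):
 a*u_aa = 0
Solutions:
 u(a) = C1 + C2*a


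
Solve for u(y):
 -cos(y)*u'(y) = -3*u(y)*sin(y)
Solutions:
 u(y) = C1/cos(y)^3


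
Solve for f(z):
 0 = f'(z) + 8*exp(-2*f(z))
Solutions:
 f(z) = log(-sqrt(C1 - 16*z))
 f(z) = log(C1 - 16*z)/2


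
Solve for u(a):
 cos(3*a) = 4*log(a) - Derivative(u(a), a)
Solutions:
 u(a) = C1 + 4*a*log(a) - 4*a - sin(3*a)/3


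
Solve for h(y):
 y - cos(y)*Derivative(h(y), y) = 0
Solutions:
 h(y) = C1 + Integral(y/cos(y), y)


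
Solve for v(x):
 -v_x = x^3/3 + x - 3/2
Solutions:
 v(x) = C1 - x^4/12 - x^2/2 + 3*x/2


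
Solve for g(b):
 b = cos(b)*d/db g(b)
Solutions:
 g(b) = C1 + Integral(b/cos(b), b)


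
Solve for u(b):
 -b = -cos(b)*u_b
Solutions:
 u(b) = C1 + Integral(b/cos(b), b)


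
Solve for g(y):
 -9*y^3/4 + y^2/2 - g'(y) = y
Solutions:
 g(y) = C1 - 9*y^4/16 + y^3/6 - y^2/2


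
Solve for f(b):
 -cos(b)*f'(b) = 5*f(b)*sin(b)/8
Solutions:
 f(b) = C1*cos(b)^(5/8)


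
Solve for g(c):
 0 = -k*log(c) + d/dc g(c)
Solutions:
 g(c) = C1 + c*k*log(c) - c*k


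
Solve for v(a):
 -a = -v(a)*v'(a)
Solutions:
 v(a) = -sqrt(C1 + a^2)
 v(a) = sqrt(C1 + a^2)


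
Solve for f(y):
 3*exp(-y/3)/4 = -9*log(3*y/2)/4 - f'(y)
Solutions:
 f(y) = C1 - 9*y*log(y)/4 + 9*y*(-log(3) + log(2) + 1)/4 + 9*exp(-y/3)/4


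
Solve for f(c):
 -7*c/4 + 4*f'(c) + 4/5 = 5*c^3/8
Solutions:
 f(c) = C1 + 5*c^4/128 + 7*c^2/32 - c/5


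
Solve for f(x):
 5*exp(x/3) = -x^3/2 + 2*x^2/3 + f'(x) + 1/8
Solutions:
 f(x) = C1 + x^4/8 - 2*x^3/9 - x/8 + 15*exp(x/3)


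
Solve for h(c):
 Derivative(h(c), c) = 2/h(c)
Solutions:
 h(c) = -sqrt(C1 + 4*c)
 h(c) = sqrt(C1 + 4*c)


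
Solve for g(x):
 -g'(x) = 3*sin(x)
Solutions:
 g(x) = C1 + 3*cos(x)


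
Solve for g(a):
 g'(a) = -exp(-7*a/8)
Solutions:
 g(a) = C1 + 8*exp(-7*a/8)/7


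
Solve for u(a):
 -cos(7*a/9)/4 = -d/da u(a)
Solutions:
 u(a) = C1 + 9*sin(7*a/9)/28


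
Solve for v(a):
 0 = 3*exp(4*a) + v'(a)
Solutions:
 v(a) = C1 - 3*exp(4*a)/4


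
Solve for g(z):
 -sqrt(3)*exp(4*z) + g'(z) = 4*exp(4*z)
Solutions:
 g(z) = C1 + sqrt(3)*exp(4*z)/4 + exp(4*z)


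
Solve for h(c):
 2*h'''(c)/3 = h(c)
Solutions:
 h(c) = C3*exp(2^(2/3)*3^(1/3)*c/2) + (C1*sin(2^(2/3)*3^(5/6)*c/4) + C2*cos(2^(2/3)*3^(5/6)*c/4))*exp(-2^(2/3)*3^(1/3)*c/4)


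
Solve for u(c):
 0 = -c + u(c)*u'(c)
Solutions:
 u(c) = -sqrt(C1 + c^2)
 u(c) = sqrt(C1 + c^2)


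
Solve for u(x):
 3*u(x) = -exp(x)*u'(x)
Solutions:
 u(x) = C1*exp(3*exp(-x))


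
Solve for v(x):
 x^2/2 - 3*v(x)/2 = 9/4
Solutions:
 v(x) = x^2/3 - 3/2


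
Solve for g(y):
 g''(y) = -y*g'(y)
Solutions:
 g(y) = C1 + C2*erf(sqrt(2)*y/2)


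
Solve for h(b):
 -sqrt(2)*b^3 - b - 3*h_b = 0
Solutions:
 h(b) = C1 - sqrt(2)*b^4/12 - b^2/6


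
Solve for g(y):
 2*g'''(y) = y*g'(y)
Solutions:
 g(y) = C1 + Integral(C2*airyai(2^(2/3)*y/2) + C3*airybi(2^(2/3)*y/2), y)


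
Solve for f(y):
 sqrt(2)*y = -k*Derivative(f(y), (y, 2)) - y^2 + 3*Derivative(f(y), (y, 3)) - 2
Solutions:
 f(y) = C1 + C2*y + C3*exp(k*y/3) - y^4/(12*k) + y^3*(-sqrt(2)/6 - 1/k)/k + y^2*(-1 - 3*sqrt(2)/(2*k) - 9/k^2)/k


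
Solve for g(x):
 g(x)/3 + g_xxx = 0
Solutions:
 g(x) = C3*exp(-3^(2/3)*x/3) + (C1*sin(3^(1/6)*x/2) + C2*cos(3^(1/6)*x/2))*exp(3^(2/3)*x/6)


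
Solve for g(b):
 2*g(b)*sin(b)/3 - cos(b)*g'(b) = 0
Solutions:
 g(b) = C1/cos(b)^(2/3)


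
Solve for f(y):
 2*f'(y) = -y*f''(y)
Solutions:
 f(y) = C1 + C2/y


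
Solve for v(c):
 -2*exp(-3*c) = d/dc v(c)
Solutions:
 v(c) = C1 + 2*exp(-3*c)/3


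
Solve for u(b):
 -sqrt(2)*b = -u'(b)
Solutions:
 u(b) = C1 + sqrt(2)*b^2/2


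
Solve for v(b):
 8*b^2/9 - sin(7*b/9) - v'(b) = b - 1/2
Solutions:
 v(b) = C1 + 8*b^3/27 - b^2/2 + b/2 + 9*cos(7*b/9)/7


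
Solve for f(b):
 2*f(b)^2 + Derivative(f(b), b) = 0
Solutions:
 f(b) = 1/(C1 + 2*b)


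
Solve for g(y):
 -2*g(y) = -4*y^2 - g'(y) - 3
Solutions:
 g(y) = C1*exp(2*y) + 2*y^2 + 2*y + 5/2


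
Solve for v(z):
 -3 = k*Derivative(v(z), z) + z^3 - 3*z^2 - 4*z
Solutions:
 v(z) = C1 - z^4/(4*k) + z^3/k + 2*z^2/k - 3*z/k


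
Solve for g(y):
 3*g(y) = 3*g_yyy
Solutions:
 g(y) = C3*exp(y) + (C1*sin(sqrt(3)*y/2) + C2*cos(sqrt(3)*y/2))*exp(-y/2)


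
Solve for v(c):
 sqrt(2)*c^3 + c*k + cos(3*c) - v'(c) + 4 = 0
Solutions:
 v(c) = C1 + sqrt(2)*c^4/4 + c^2*k/2 + 4*c + sin(3*c)/3


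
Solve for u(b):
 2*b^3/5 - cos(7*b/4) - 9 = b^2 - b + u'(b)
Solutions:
 u(b) = C1 + b^4/10 - b^3/3 + b^2/2 - 9*b - 4*sin(7*b/4)/7


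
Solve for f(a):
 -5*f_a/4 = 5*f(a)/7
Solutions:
 f(a) = C1*exp(-4*a/7)


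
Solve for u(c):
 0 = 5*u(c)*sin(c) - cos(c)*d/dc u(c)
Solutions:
 u(c) = C1/cos(c)^5


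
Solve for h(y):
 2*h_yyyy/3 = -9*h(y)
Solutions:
 h(y) = (C1*sin(2^(1/4)*3^(3/4)*y/2) + C2*cos(2^(1/4)*3^(3/4)*y/2))*exp(-2^(1/4)*3^(3/4)*y/2) + (C3*sin(2^(1/4)*3^(3/4)*y/2) + C4*cos(2^(1/4)*3^(3/4)*y/2))*exp(2^(1/4)*3^(3/4)*y/2)


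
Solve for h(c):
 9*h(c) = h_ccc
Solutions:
 h(c) = C3*exp(3^(2/3)*c) + (C1*sin(3*3^(1/6)*c/2) + C2*cos(3*3^(1/6)*c/2))*exp(-3^(2/3)*c/2)


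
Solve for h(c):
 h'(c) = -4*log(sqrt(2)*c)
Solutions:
 h(c) = C1 - 4*c*log(c) - c*log(4) + 4*c


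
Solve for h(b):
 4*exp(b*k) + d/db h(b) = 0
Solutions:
 h(b) = C1 - 4*exp(b*k)/k


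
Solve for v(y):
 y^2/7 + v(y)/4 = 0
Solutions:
 v(y) = -4*y^2/7


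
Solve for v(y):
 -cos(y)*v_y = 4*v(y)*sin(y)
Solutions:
 v(y) = C1*cos(y)^4


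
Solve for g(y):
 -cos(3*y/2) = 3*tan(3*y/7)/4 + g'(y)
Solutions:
 g(y) = C1 + 7*log(cos(3*y/7))/4 - 2*sin(3*y/2)/3


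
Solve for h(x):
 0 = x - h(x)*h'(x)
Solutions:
 h(x) = -sqrt(C1 + x^2)
 h(x) = sqrt(C1 + x^2)


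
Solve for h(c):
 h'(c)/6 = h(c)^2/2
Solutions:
 h(c) = -1/(C1 + 3*c)


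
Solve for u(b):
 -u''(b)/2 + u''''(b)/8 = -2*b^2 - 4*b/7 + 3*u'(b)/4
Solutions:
 u(b) = C1 + C2*exp(-b*(4/(sqrt(537)/9 + 3)^(1/3) + 3*(sqrt(537)/9 + 3)^(1/3))/6)*sin(sqrt(3)*b*(-3*(sqrt(537)/9 + 3)^(1/3) + 4/(sqrt(537)/9 + 3)^(1/3))/6) + C3*exp(-b*(4/(sqrt(537)/9 + 3)^(1/3) + 3*(sqrt(537)/9 + 3)^(1/3))/6)*cos(sqrt(3)*b*(-3*(sqrt(537)/9 + 3)^(1/3) + 4/(sqrt(537)/9 + 3)^(1/3))/6) + C4*exp(b*(4/(3*(sqrt(537)/9 + 3)^(1/3)) + (sqrt(537)/9 + 3)^(1/3))) + 8*b^3/9 - 88*b^2/63 + 352*b/189


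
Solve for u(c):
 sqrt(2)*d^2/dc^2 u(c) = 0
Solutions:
 u(c) = C1 + C2*c


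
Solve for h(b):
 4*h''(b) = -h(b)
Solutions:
 h(b) = C1*sin(b/2) + C2*cos(b/2)


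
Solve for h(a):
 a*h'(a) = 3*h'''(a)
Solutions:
 h(a) = C1 + Integral(C2*airyai(3^(2/3)*a/3) + C3*airybi(3^(2/3)*a/3), a)


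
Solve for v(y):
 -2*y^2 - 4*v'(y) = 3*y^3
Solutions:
 v(y) = C1 - 3*y^4/16 - y^3/6


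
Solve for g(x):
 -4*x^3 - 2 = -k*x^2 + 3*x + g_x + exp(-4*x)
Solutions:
 g(x) = C1 + k*x^3/3 - x^4 - 3*x^2/2 - 2*x + exp(-4*x)/4


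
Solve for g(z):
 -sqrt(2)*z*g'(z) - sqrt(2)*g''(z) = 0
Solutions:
 g(z) = C1 + C2*erf(sqrt(2)*z/2)


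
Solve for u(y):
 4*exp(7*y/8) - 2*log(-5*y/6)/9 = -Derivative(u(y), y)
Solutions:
 u(y) = C1 + 2*y*log(-y)/9 + 2*y*(-log(6) - 1 + log(5))/9 - 32*exp(7*y/8)/7


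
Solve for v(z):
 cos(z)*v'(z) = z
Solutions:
 v(z) = C1 + Integral(z/cos(z), z)


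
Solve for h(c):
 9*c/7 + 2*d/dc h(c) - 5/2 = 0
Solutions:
 h(c) = C1 - 9*c^2/28 + 5*c/4


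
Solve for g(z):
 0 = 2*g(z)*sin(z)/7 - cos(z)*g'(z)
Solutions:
 g(z) = C1/cos(z)^(2/7)


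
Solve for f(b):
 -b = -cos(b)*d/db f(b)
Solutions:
 f(b) = C1 + Integral(b/cos(b), b)


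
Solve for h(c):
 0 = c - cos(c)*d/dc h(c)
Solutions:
 h(c) = C1 + Integral(c/cos(c), c)


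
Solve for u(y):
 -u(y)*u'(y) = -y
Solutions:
 u(y) = -sqrt(C1 + y^2)
 u(y) = sqrt(C1 + y^2)


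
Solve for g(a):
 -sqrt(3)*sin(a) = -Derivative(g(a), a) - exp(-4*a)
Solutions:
 g(a) = C1 - sqrt(3)*cos(a) + exp(-4*a)/4


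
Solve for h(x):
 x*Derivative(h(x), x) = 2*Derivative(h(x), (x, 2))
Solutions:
 h(x) = C1 + C2*erfi(x/2)
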